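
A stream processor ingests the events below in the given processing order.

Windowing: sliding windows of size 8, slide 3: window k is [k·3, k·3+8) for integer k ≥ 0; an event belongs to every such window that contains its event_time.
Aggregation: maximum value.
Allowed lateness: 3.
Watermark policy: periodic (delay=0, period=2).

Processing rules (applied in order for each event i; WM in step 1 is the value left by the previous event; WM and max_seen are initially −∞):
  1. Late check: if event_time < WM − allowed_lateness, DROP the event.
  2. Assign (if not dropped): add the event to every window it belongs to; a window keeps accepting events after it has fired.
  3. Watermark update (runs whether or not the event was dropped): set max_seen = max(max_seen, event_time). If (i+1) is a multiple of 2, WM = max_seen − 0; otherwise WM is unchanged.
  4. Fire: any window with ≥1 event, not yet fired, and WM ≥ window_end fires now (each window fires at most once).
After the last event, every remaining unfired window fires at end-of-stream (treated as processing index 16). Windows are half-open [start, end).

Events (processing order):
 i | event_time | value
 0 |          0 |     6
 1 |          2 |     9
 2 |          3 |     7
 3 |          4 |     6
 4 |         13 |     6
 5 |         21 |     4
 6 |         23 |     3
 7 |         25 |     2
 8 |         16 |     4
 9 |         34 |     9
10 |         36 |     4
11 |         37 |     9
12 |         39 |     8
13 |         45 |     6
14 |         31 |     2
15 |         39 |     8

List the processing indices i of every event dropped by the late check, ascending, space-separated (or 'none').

8 14 15

i=0 t=0 v=6: → [0,8); WM=−∞
i=1 t=2 v=9: → [0,8); WM=2
i=2 t=3 v=7: → [3,11),[0,8); WM=2
i=3 t=4 v=6: → [3,11),[0,8); WM=4
i=4 t=13 v=6: → [12,20),[9,17),[6,14); WM=4
i=5 t=21 v=4: → [21,29),[18,26),[15,23); WM=21; [0,8) fires=9 [3,11) fires=7 [6,14) fires=6 [9,17) fires=6 [12,20) fires=6
i=6 t=23 v=3: → [21,29),[18,26); WM=21
i=7 t=25 v=2: → [24,32),[21,29),[18,26); WM=25; [15,23) fires=4
i=8 t=16 v=4: DROP (t<25-3); WM=25
i=9 t=34 v=9: → [33,41),[30,38),[27,35); WM=34; [18,26) fires=4 [21,29) fires=4 [24,32) fires=2
i=10 t=36 v=4: → [36,44),[33,41),[30,38); WM=34
i=11 t=37 v=9: → [36,44),[33,41),[30,38); WM=37; [27,35) fires=9
i=12 t=39 v=8: → [39,47),[36,44),[33,41); WM=37
i=13 t=45 v=6: → [45,53),[42,50),[39,47); WM=45; [30,38) fires=9 [33,41) fires=9 [36,44) fires=9
i=14 t=31 v=2: DROP (t<45-3); WM=45
i=15 t=39 v=8: DROP (t<45-3); WM=45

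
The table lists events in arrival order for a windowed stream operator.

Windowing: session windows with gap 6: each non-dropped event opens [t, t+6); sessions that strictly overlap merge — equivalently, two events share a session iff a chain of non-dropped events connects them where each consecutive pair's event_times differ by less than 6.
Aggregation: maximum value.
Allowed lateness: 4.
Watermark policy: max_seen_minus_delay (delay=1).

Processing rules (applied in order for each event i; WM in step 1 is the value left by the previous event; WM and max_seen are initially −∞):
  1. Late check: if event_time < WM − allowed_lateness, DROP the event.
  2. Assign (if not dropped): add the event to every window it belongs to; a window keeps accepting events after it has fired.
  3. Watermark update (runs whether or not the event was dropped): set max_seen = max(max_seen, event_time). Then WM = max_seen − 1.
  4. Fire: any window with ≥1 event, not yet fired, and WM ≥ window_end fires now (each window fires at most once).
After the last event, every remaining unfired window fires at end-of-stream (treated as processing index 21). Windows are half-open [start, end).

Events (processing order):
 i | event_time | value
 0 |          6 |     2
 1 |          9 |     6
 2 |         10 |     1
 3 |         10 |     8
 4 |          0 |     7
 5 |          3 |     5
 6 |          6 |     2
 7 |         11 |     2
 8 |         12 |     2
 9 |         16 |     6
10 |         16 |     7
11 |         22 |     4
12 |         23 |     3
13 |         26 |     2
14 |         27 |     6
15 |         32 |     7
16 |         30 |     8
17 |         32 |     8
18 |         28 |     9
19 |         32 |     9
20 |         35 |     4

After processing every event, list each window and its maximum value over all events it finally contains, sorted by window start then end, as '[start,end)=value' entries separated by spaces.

[6,22)=8 [22,41)=9

i=0 t=6 v=2: → [6,12); WM=5
i=1 t=9 v=6: → [6,15); WM=8
i=2 t=10 v=1: → [6,16); WM=9
i=3 t=10 v=8: → [6,16); WM=9
i=4 t=0 v=7: DROP (t<9-4); WM=9
i=5 t=3 v=5: DROP (t<9-4); WM=9
i=6 t=6 v=2: → [6,16); WM=9
i=7 t=11 v=2: → [6,17); WM=10
i=8 t=12 v=2: → [6,18); WM=11
i=9 t=16 v=6: → [6,22); WM=15
i=10 t=16 v=7: → [6,22); WM=15
i=11 t=22 v=4: → [22,28); WM=21
i=12 t=23 v=3: → [22,29); WM=22
i=13 t=26 v=2: → [22,32); WM=25
i=14 t=27 v=6: → [22,33); WM=26
i=15 t=32 v=7: → [22,38); WM=31
i=16 t=30 v=8: → [22,38); WM=31
i=17 t=32 v=8: → [22,38); WM=31
i=18 t=28 v=9: → [22,38); WM=31
i=19 t=32 v=9: → [22,38); WM=31
i=20 t=35 v=4: → [22,41); WM=34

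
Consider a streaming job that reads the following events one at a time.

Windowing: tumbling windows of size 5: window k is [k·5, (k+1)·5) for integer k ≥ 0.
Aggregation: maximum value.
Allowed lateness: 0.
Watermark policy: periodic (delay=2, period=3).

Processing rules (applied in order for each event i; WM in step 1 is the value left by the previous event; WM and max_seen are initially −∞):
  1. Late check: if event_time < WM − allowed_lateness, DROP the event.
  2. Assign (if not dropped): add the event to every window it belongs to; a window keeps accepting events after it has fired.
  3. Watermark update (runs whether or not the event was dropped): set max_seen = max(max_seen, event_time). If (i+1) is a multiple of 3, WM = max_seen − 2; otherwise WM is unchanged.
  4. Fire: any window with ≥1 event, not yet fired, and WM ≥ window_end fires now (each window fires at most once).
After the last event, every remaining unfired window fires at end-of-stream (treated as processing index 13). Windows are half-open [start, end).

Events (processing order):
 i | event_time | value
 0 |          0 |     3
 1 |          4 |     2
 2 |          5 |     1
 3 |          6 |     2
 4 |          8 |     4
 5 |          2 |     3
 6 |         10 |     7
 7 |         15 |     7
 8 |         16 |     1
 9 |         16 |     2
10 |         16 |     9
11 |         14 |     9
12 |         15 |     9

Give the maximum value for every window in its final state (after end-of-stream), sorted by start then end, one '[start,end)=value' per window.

i=0 t=0 v=3: → [0,5); WM=−∞
i=1 t=4 v=2: → [0,5); WM=−∞
i=2 t=5 v=1: → [5,10); WM=3
i=3 t=6 v=2: → [5,10); WM=3
i=4 t=8 v=4: → [5,10); WM=3
i=5 t=2 v=3: DROP (t<3-0); WM=6; [0,5) fires=3
i=6 t=10 v=7: → [10,15); WM=6
i=7 t=15 v=7: → [15,20); WM=6
i=8 t=16 v=1: → [15,20); WM=14; [5,10) fires=4
i=9 t=16 v=2: → [15,20); WM=14
i=10 t=16 v=9: → [15,20); WM=14
i=11 t=14 v=9: → [10,15); WM=14
i=12 t=15 v=9: → [15,20); WM=14

[0,5)=3 [5,10)=4 [10,15)=9 [15,20)=9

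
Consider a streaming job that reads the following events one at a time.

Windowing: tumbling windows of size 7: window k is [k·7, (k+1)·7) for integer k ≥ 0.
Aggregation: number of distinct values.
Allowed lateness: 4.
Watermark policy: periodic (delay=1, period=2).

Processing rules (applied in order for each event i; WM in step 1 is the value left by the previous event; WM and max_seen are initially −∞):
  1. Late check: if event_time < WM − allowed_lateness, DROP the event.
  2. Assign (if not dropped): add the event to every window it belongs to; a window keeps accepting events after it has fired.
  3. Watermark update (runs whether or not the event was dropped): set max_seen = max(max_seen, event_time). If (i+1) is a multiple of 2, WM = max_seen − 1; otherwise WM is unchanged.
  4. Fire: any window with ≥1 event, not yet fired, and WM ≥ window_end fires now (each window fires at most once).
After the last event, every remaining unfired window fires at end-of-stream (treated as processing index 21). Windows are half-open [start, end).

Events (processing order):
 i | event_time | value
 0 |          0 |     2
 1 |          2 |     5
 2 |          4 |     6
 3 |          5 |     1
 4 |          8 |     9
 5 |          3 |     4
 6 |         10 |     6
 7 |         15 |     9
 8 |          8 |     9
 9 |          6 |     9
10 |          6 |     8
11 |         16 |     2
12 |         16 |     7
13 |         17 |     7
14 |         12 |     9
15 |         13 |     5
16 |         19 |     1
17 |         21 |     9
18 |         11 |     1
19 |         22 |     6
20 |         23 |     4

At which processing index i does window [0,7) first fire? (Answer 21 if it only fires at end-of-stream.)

i=0 t=0 v=2: → [0,7); WM=−∞
i=1 t=2 v=5: → [0,7); WM=1
i=2 t=4 v=6: → [0,7); WM=1
i=3 t=5 v=1: → [0,7); WM=4
i=4 t=8 v=9: → [7,14); WM=4
i=5 t=3 v=4: → [0,7); WM=7; [0,7) fires=5
i=6 t=10 v=6: → [7,14); WM=7
i=7 t=15 v=9: → [14,21); WM=14; [7,14) fires=2
i=8 t=8 v=9: DROP (t<14-4); WM=14
i=9 t=6 v=9: DROP (t<14-4); WM=14
i=10 t=6 v=8: DROP (t<14-4); WM=14
i=11 t=16 v=2: → [14,21); WM=15
i=12 t=16 v=7: → [14,21); WM=15
i=13 t=17 v=7: → [14,21); WM=16
i=14 t=12 v=9: → [7,14); WM=16
i=15 t=13 v=5: → [7,14); WM=16
i=16 t=19 v=1: → [14,21); WM=16
i=17 t=21 v=9: → [21,28); WM=20
i=18 t=11 v=1: DROP (t<20-4); WM=20
i=19 t=22 v=6: → [21,28); WM=21; [14,21) fires=4
i=20 t=23 v=4: → [21,28); WM=21

5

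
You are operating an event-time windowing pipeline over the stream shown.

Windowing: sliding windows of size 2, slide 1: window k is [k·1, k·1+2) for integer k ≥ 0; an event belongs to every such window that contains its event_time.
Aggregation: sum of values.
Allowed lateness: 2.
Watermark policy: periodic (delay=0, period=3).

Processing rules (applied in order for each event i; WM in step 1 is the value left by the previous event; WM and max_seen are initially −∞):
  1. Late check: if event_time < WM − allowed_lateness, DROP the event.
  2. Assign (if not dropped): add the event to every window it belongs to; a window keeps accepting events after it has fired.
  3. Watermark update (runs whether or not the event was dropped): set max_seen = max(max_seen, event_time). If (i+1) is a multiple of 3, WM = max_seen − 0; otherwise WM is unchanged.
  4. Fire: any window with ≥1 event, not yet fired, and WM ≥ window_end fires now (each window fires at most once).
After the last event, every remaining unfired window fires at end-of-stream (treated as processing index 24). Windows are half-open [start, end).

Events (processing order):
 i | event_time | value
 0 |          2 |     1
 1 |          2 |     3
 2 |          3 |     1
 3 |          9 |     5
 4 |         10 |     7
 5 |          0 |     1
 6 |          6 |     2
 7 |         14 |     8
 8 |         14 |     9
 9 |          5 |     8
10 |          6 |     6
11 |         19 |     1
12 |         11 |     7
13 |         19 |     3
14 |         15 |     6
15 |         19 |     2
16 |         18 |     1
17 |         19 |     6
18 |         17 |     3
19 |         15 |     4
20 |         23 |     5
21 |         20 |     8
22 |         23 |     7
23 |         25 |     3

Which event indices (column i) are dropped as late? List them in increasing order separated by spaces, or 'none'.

5 6 9 10 12 14 19 21

i=0 t=2 v=1: → [2,4),[1,3); WM=−∞
i=1 t=2 v=3: → [2,4),[1,3); WM=−∞
i=2 t=3 v=1: → [3,5),[2,4); WM=3; [1,3) fires=4
i=3 t=9 v=5: → [9,11),[8,10); WM=3
i=4 t=10 v=7: → [10,12),[9,11); WM=3
i=5 t=0 v=1: DROP (t<3-2); WM=10; [2,4) fires=5 [3,5) fires=1 [8,10) fires=5
i=6 t=6 v=2: DROP (t<10-2); WM=10
i=7 t=14 v=8: → [14,16),[13,15); WM=10
i=8 t=14 v=9: → [14,16),[13,15); WM=14; [9,11) fires=12 [10,12) fires=7
i=9 t=5 v=8: DROP (t<14-2); WM=14
i=10 t=6 v=6: DROP (t<14-2); WM=14
i=11 t=19 v=1: → [19,21),[18,20); WM=19; [13,15) fires=17 [14,16) fires=17
i=12 t=11 v=7: DROP (t<19-2); WM=19
i=13 t=19 v=3: → [19,21),[18,20); WM=19
i=14 t=15 v=6: DROP (t<19-2); WM=19
i=15 t=19 v=2: → [19,21),[18,20); WM=19
i=16 t=18 v=1: → [18,20),[17,19); WM=19; [17,19) fires=1
i=17 t=19 v=6: → [19,21),[18,20); WM=19
i=18 t=17 v=3: → [17,19),[16,18); WM=19; [16,18) fires=3
i=19 t=15 v=4: DROP (t<19-2); WM=19
i=20 t=23 v=5: → [23,25),[22,24); WM=23; [18,20) fires=13 [19,21) fires=12
i=21 t=20 v=8: DROP (t<23-2); WM=23
i=22 t=23 v=7: → [23,25),[22,24); WM=23
i=23 t=25 v=3: → [25,27),[24,26); WM=25; [22,24) fires=12 [23,25) fires=12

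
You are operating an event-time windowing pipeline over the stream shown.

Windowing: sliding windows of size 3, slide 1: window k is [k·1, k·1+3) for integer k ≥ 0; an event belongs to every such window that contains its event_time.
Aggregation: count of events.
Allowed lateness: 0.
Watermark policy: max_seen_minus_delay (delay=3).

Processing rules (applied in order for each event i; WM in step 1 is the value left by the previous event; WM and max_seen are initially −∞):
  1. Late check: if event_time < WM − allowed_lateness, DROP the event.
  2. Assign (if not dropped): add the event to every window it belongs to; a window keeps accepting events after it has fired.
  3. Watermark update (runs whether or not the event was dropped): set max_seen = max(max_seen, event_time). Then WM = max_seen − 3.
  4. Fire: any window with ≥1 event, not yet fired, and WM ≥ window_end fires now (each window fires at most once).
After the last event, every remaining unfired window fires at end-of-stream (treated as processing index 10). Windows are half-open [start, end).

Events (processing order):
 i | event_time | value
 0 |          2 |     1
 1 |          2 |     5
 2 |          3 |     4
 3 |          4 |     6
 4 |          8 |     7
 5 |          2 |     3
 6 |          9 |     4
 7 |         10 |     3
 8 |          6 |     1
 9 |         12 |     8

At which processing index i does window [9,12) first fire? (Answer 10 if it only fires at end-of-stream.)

i=0 t=2 v=1: → [2,5),[1,4),[0,3); WM=-1
i=1 t=2 v=5: → [2,5),[1,4),[0,3); WM=-1
i=2 t=3 v=4: → [3,6),[2,5),[1,4); WM=0
i=3 t=4 v=6: → [4,7),[3,6),[2,5); WM=1
i=4 t=8 v=7: → [8,11),[7,10),[6,9); WM=5; [0,3) fires=2 [1,4) fires=3 [2,5) fires=4
i=5 t=2 v=3: DROP (t<5-0); WM=5
i=6 t=9 v=4: → [9,12),[8,11),[7,10); WM=6; [3,6) fires=2
i=7 t=10 v=3: → [10,13),[9,12),[8,11); WM=7; [4,7) fires=1
i=8 t=6 v=1: DROP (t<7-0); WM=7
i=9 t=12 v=8: → [12,15),[11,14),[10,13); WM=9; [6,9) fires=1

10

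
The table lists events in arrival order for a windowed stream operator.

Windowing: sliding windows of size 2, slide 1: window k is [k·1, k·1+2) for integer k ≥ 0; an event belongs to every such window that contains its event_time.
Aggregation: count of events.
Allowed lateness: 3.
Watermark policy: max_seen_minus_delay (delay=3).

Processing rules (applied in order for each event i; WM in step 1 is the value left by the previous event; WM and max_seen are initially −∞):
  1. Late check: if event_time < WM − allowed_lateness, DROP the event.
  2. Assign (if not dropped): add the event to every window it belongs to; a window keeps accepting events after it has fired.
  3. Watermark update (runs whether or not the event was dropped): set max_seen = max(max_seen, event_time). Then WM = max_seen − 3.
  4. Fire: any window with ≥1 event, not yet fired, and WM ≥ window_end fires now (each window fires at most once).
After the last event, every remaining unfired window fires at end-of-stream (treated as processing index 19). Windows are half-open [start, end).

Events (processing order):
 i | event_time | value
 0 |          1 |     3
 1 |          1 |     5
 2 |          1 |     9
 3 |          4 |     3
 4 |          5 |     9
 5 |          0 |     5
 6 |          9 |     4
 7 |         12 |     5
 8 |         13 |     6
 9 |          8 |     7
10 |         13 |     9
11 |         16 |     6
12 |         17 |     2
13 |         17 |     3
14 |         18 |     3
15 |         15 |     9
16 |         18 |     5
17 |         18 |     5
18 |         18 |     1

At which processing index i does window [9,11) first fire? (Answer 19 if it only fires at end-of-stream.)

11

i=0 t=1 v=3: → [1,3),[0,2); WM=-2
i=1 t=1 v=5: → [1,3),[0,2); WM=-2
i=2 t=1 v=9: → [1,3),[0,2); WM=-2
i=3 t=4 v=3: → [4,6),[3,5); WM=1
i=4 t=5 v=9: → [5,7),[4,6); WM=2; [0,2) fires=3
i=5 t=0 v=5: → [0,2); WM=2
i=6 t=9 v=4: → [9,11),[8,10); WM=6; [1,3) fires=3 [3,5) fires=1 [4,6) fires=2
i=7 t=12 v=5: → [12,14),[11,13); WM=9; [5,7) fires=1
i=8 t=13 v=6: → [13,15),[12,14); WM=10; [8,10) fires=1
i=9 t=8 v=7: → [8,10),[7,9); WM=10; [7,9) fires=1
i=10 t=13 v=9: → [13,15),[12,14); WM=10
i=11 t=16 v=6: → [16,18),[15,17); WM=13; [9,11) fires=1 [11,13) fires=1
i=12 t=17 v=2: → [17,19),[16,18); WM=14; [12,14) fires=3
i=13 t=17 v=3: → [17,19),[16,18); WM=14
i=14 t=18 v=3: → [18,20),[17,19); WM=15; [13,15) fires=2
i=15 t=15 v=9: → [15,17),[14,16); WM=15
i=16 t=18 v=5: → [18,20),[17,19); WM=15
i=17 t=18 v=5: → [18,20),[17,19); WM=15
i=18 t=18 v=1: → [18,20),[17,19); WM=15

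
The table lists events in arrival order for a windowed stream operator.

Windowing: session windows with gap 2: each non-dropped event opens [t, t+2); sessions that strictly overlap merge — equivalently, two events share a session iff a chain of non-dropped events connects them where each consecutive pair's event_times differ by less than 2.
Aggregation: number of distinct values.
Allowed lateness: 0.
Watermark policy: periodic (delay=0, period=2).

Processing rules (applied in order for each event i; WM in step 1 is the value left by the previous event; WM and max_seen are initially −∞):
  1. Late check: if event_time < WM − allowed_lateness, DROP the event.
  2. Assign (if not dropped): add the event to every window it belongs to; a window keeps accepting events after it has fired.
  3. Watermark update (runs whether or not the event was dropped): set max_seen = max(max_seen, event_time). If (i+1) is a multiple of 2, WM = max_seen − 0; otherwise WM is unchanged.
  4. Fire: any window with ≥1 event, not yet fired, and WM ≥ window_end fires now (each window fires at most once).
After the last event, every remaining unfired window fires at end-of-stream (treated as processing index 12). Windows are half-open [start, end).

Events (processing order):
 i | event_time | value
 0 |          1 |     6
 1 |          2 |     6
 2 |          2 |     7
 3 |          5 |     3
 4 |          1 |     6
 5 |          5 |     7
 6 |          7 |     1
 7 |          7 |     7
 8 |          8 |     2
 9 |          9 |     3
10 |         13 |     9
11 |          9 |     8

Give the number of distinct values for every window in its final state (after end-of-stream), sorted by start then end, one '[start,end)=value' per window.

i=0 t=1 v=6: → [1,3); WM=−∞
i=1 t=2 v=6: → [1,4); WM=2
i=2 t=2 v=7: → [1,4); WM=2
i=3 t=5 v=3: → [5,7); WM=5
i=4 t=1 v=6: DROP (t<5-0); WM=5
i=5 t=5 v=7: → [5,7); WM=5
i=6 t=7 v=1: → [7,9); WM=5
i=7 t=7 v=7: → [7,9); WM=7
i=8 t=8 v=2: → [7,10); WM=7
i=9 t=9 v=3: → [7,11); WM=9
i=10 t=13 v=9: → [13,15); WM=9
i=11 t=9 v=8: → [7,11); WM=13

[1,4)=2 [5,7)=2 [7,11)=5 [13,15)=1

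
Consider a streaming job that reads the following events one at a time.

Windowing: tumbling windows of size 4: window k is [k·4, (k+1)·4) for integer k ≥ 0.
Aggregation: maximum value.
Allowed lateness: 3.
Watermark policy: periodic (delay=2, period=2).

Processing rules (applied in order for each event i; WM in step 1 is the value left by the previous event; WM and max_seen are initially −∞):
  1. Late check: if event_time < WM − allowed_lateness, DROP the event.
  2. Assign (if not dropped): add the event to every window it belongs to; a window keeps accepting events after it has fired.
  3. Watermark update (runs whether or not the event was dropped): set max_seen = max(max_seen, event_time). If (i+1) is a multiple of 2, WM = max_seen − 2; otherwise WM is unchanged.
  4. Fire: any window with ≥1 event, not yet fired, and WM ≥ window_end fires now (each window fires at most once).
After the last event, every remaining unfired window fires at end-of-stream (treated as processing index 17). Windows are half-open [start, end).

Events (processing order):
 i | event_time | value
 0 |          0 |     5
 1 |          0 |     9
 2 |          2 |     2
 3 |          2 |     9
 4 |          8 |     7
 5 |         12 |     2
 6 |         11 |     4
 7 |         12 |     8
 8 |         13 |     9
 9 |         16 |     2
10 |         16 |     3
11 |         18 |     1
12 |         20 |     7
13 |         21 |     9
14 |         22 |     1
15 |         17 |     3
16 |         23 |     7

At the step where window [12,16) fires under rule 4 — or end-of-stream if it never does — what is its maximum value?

9

i=0 t=0 v=5: → [0,4); WM=−∞
i=1 t=0 v=9: → [0,4); WM=-2
i=2 t=2 v=2: → [0,4); WM=-2
i=3 t=2 v=9: → [0,4); WM=0
i=4 t=8 v=7: → [8,12); WM=0
i=5 t=12 v=2: → [12,16); WM=10; [0,4) fires=9
i=6 t=11 v=4: → [8,12); WM=10
i=7 t=12 v=8: → [12,16); WM=10
i=8 t=13 v=9: → [12,16); WM=10
i=9 t=16 v=2: → [16,20); WM=14; [8,12) fires=7
i=10 t=16 v=3: → [16,20); WM=14
i=11 t=18 v=1: → [16,20); WM=16; [12,16) fires=9
i=12 t=20 v=7: → [20,24); WM=16
i=13 t=21 v=9: → [20,24); WM=19
i=14 t=22 v=1: → [20,24); WM=19
i=15 t=17 v=3: → [16,20); WM=20; [16,20) fires=3
i=16 t=23 v=7: → [20,24); WM=20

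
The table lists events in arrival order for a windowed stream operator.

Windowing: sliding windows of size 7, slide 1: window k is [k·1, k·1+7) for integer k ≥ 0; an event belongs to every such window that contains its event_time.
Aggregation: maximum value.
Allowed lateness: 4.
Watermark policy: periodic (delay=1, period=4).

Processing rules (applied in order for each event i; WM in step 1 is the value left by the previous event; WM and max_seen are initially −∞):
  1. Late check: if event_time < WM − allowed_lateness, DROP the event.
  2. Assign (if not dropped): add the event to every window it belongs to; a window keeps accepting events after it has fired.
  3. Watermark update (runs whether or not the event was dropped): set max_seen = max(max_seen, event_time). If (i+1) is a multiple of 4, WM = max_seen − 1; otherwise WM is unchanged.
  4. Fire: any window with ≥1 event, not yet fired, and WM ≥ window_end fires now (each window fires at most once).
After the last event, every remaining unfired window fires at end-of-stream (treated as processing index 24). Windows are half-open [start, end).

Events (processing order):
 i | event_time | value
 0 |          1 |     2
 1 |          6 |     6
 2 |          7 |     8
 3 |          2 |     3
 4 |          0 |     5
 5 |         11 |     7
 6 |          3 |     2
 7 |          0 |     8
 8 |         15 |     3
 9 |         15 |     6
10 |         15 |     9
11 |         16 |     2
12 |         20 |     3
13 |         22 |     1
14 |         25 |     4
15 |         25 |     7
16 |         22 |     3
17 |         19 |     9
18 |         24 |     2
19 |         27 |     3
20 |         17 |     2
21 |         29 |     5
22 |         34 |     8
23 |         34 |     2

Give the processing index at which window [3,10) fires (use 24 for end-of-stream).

i=0 t=1 v=2: → [1,8),[0,7); WM=−∞
i=1 t=6 v=6: → [6,13),[5,12),[4,11),[3,10),[2,9),[1,8),[0,7); WM=−∞
i=2 t=7 v=8: → [7,14),[6,13),[5,12),[4,11),[3,10),[2,9),[1,8); WM=−∞
i=3 t=2 v=3: → [2,9),[1,8),[0,7); WM=6
i=4 t=0 v=5: DROP (t<6-4); WM=6
i=5 t=11 v=7: → [11,18),[10,17),[9,16),[8,15),[7,14),[6,13),[5,12); WM=6
i=6 t=3 v=2: → [3,10),[2,9),[1,8),[0,7); WM=6
i=7 t=0 v=8: DROP (t<6-4); WM=10; [0,7) fires=6 [1,8) fires=8 [2,9) fires=8 [3,10) fires=8
i=8 t=15 v=3: → [15,22),[14,21),[13,20),[12,19),[11,18),[10,17),[9,16); WM=10
i=9 t=15 v=6: → [15,22),[14,21),[13,20),[12,19),[11,18),[10,17),[9,16); WM=10
i=10 t=15 v=9: → [15,22),[14,21),[13,20),[12,19),[11,18),[10,17),[9,16); WM=10
i=11 t=16 v=2: → [16,23),[15,22),[14,21),[13,20),[12,19),[11,18),[10,17); WM=15; [4,11) fires=8 [5,12) fires=8 [6,13) fires=8 [7,14) fires=8 [8,15) fires=7
i=12 t=20 v=3: → [20,27),[19,26),[18,25),[17,24),[16,23),[15,22),[14,21); WM=15
i=13 t=22 v=1: → [22,29),[21,28),[20,27),[19,26),[18,25),[17,24),[16,23); WM=15
i=14 t=25 v=4: → [25,32),[24,31),[23,30),[22,29),[21,28),[20,27),[19,26); WM=15
i=15 t=25 v=7: → [25,32),[24,31),[23,30),[22,29),[21,28),[20,27),[19,26); WM=24; [9,16) fires=9 [10,17) fires=9 [11,18) fires=9 [12,19) fires=9 [13,20) fires=9 [14,21) fires=9 [15,22) fires=9 [16,23) fires=3 [17,24) fires=3
i=16 t=22 v=3: → [22,29),[21,28),[20,27),[19,26),[18,25),[17,24),[16,23); WM=24
i=17 t=19 v=9: DROP (t<24-4); WM=24
i=18 t=24 v=2: → [24,31),[23,30),[22,29),[21,28),[20,27),[19,26),[18,25); WM=24
i=19 t=27 v=3: → [27,34),[26,33),[25,32),[24,31),[23,30),[22,29),[21,28); WM=26; [18,25) fires=3 [19,26) fires=7
i=20 t=17 v=2: DROP (t<26-4); WM=26
i=21 t=29 v=5: → [29,36),[28,35),[27,34),[26,33),[25,32),[24,31),[23,30); WM=26
i=22 t=34 v=8: → [34,41),[33,40),[32,39),[31,38),[30,37),[29,36),[28,35); WM=26
i=23 t=34 v=2: → [34,41),[33,40),[32,39),[31,38),[30,37),[29,36),[28,35); WM=33; [20,27) fires=7 [21,28) fires=7 [22,29) fires=7 [23,30) fires=7 [24,31) fires=7 [25,32) fires=7 [26,33) fires=5

7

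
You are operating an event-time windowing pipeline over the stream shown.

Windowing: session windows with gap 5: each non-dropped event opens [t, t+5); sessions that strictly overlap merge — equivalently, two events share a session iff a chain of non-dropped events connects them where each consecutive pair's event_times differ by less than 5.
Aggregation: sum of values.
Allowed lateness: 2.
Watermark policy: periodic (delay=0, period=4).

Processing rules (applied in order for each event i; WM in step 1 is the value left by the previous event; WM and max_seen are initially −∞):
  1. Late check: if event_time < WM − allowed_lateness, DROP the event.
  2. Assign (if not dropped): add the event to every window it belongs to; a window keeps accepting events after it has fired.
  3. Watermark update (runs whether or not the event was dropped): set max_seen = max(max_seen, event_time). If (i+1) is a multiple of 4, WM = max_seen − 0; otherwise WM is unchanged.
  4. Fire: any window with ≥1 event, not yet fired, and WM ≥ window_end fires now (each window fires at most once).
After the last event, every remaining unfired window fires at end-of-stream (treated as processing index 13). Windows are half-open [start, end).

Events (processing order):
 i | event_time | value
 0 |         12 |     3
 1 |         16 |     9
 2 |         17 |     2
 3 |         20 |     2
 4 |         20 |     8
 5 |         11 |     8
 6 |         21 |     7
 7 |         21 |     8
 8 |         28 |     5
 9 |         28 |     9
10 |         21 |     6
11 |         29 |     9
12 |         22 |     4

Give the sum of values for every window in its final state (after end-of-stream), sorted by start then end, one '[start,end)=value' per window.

[12,26)=45 [28,34)=23

i=0 t=12 v=3: → [12,17); WM=−∞
i=1 t=16 v=9: → [12,21); WM=−∞
i=2 t=17 v=2: → [12,22); WM=−∞
i=3 t=20 v=2: → [12,25); WM=20
i=4 t=20 v=8: → [12,25); WM=20
i=5 t=11 v=8: DROP (t<20-2); WM=20
i=6 t=21 v=7: → [12,26); WM=20
i=7 t=21 v=8: → [12,26); WM=21
i=8 t=28 v=5: → [28,33); WM=21
i=9 t=28 v=9: → [28,33); WM=21
i=10 t=21 v=6: → [12,26); WM=21
i=11 t=29 v=9: → [28,34); WM=29
i=12 t=22 v=4: DROP (t<29-2); WM=29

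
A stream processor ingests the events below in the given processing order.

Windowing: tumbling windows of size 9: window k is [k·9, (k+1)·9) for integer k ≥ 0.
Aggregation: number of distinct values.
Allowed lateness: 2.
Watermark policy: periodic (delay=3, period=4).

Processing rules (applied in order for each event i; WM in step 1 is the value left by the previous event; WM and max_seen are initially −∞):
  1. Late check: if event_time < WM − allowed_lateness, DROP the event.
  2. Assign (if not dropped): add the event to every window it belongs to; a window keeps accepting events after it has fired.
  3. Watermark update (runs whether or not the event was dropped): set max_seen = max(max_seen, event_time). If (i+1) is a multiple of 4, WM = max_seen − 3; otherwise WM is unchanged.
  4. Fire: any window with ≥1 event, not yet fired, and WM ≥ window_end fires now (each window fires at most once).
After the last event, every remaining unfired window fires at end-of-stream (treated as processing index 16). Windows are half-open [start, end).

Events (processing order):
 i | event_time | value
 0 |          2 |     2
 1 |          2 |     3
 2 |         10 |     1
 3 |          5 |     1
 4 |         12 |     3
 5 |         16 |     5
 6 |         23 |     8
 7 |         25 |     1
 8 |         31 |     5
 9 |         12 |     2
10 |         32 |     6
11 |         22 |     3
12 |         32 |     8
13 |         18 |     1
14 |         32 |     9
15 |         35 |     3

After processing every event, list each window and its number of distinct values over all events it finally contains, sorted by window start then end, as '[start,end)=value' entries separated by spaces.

i=0 t=2 v=2: → [0,9); WM=−∞
i=1 t=2 v=3: → [0,9); WM=−∞
i=2 t=10 v=1: → [9,18); WM=−∞
i=3 t=5 v=1: → [0,9); WM=7
i=4 t=12 v=3: → [9,18); WM=7
i=5 t=16 v=5: → [9,18); WM=7
i=6 t=23 v=8: → [18,27); WM=7
i=7 t=25 v=1: → [18,27); WM=22; [0,9) fires=3 [9,18) fires=3
i=8 t=31 v=5: → [27,36); WM=22
i=9 t=12 v=2: DROP (t<22-2); WM=22
i=10 t=32 v=6: → [27,36); WM=22
i=11 t=22 v=3: → [18,27); WM=29; [18,27) fires=3
i=12 t=32 v=8: → [27,36); WM=29
i=13 t=18 v=1: DROP (t<29-2); WM=29
i=14 t=32 v=9: → [27,36); WM=29
i=15 t=35 v=3: → [27,36); WM=32

[0,9)=3 [9,18)=3 [18,27)=3 [27,36)=5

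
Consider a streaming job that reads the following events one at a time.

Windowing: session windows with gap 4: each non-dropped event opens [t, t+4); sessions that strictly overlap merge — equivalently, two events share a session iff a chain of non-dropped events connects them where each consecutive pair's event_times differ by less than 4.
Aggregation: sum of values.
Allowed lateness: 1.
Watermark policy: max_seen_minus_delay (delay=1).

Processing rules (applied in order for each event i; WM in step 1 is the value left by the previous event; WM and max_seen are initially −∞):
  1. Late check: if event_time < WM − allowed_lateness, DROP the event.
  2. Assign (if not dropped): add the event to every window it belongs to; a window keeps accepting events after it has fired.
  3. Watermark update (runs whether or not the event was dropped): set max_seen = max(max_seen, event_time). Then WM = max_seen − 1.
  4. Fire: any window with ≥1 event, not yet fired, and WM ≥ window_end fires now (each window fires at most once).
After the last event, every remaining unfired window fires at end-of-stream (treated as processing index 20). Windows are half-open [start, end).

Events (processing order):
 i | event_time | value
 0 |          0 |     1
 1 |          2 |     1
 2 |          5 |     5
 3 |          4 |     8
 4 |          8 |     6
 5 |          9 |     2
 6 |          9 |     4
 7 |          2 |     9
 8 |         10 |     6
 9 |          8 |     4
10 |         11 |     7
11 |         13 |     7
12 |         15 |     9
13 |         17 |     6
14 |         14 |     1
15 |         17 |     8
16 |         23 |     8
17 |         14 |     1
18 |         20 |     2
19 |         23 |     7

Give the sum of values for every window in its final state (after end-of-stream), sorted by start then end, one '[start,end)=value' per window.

[0,21)=74 [23,27)=15

i=0 t=0 v=1: → [0,4); WM=-1
i=1 t=2 v=1: → [0,6); WM=1
i=2 t=5 v=5: → [0,9); WM=4
i=3 t=4 v=8: → [0,9); WM=4
i=4 t=8 v=6: → [0,12); WM=7
i=5 t=9 v=2: → [0,13); WM=8
i=6 t=9 v=4: → [0,13); WM=8
i=7 t=2 v=9: DROP (t<8-1); WM=8
i=8 t=10 v=6: → [0,14); WM=9
i=9 t=8 v=4: → [0,14); WM=9
i=10 t=11 v=7: → [0,15); WM=10
i=11 t=13 v=7: → [0,17); WM=12
i=12 t=15 v=9: → [0,19); WM=14
i=13 t=17 v=6: → [0,21); WM=16
i=14 t=14 v=1: DROP (t<16-1); WM=16
i=15 t=17 v=8: → [0,21); WM=16
i=16 t=23 v=8: → [23,27); WM=22
i=17 t=14 v=1: DROP (t<22-1); WM=22
i=18 t=20 v=2: DROP (t<22-1); WM=22
i=19 t=23 v=7: → [23,27); WM=22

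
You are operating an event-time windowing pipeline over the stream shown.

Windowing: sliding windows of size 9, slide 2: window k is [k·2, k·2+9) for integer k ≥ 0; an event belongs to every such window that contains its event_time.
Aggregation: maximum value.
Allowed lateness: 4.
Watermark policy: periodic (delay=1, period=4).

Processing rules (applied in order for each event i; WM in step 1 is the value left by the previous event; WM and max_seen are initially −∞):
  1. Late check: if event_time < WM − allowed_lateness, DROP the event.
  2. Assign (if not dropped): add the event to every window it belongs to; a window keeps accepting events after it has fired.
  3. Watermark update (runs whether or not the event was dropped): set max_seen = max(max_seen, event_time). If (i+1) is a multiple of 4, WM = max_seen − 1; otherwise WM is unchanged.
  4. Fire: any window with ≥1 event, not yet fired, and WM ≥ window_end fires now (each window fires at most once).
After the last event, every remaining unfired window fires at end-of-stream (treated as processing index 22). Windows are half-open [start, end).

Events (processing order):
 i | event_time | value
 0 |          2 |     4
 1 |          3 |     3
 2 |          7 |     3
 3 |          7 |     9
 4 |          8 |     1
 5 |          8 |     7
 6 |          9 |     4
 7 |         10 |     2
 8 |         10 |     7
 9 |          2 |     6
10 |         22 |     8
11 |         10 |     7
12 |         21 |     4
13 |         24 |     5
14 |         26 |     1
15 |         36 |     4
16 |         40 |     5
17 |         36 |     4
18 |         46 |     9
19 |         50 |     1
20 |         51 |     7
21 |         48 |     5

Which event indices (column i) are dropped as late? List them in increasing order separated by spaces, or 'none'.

9

i=0 t=2 v=4: → [2,11),[0,9); WM=−∞
i=1 t=3 v=3: → [2,11),[0,9); WM=−∞
i=2 t=7 v=3: → [6,15),[4,13),[2,11),[0,9); WM=−∞
i=3 t=7 v=9: → [6,15),[4,13),[2,11),[0,9); WM=6
i=4 t=8 v=1: → [8,17),[6,15),[4,13),[2,11),[0,9); WM=6
i=5 t=8 v=7: → [8,17),[6,15),[4,13),[2,11),[0,9); WM=6
i=6 t=9 v=4: → [8,17),[6,15),[4,13),[2,11); WM=6
i=7 t=10 v=2: → [10,19),[8,17),[6,15),[4,13),[2,11); WM=9; [0,9) fires=9
i=8 t=10 v=7: → [10,19),[8,17),[6,15),[4,13),[2,11); WM=9
i=9 t=2 v=6: DROP (t<9-4); WM=9
i=10 t=22 v=8: → [22,31),[20,29),[18,27),[16,25),[14,23); WM=9
i=11 t=10 v=7: → [10,19),[8,17),[6,15),[4,13),[2,11); WM=21; [2,11) fires=9 [4,13) fires=9 [6,15) fires=9 [8,17) fires=7 [10,19) fires=7
i=12 t=21 v=4: → [20,29),[18,27),[16,25),[14,23); WM=21
i=13 t=24 v=5: → [24,33),[22,31),[20,29),[18,27),[16,25); WM=21
i=14 t=26 v=1: → [26,35),[24,33),[22,31),[20,29),[18,27); WM=21
i=15 t=36 v=4: → [36,45),[34,43),[32,41),[30,39),[28,37); WM=35; [14,23) fires=8 [16,25) fires=8 [18,27) fires=8 [20,29) fires=8 [22,31) fires=8 [24,33) fires=5 [26,35) fires=1
i=16 t=40 v=5: → [40,49),[38,47),[36,45),[34,43),[32,41); WM=35
i=17 t=36 v=4: → [36,45),[34,43),[32,41),[30,39),[28,37); WM=35
i=18 t=46 v=9: → [46,55),[44,53),[42,51),[40,49),[38,47); WM=35
i=19 t=50 v=1: → [50,59),[48,57),[46,55),[44,53),[42,51); WM=49; [28,37) fires=4 [30,39) fires=4 [32,41) fires=5 [34,43) fires=5 [36,45) fires=5 [38,47) fires=9 [40,49) fires=9
i=20 t=51 v=7: → [50,59),[48,57),[46,55),[44,53); WM=49
i=21 t=48 v=5: → [48,57),[46,55),[44,53),[42,51),[40,49); WM=49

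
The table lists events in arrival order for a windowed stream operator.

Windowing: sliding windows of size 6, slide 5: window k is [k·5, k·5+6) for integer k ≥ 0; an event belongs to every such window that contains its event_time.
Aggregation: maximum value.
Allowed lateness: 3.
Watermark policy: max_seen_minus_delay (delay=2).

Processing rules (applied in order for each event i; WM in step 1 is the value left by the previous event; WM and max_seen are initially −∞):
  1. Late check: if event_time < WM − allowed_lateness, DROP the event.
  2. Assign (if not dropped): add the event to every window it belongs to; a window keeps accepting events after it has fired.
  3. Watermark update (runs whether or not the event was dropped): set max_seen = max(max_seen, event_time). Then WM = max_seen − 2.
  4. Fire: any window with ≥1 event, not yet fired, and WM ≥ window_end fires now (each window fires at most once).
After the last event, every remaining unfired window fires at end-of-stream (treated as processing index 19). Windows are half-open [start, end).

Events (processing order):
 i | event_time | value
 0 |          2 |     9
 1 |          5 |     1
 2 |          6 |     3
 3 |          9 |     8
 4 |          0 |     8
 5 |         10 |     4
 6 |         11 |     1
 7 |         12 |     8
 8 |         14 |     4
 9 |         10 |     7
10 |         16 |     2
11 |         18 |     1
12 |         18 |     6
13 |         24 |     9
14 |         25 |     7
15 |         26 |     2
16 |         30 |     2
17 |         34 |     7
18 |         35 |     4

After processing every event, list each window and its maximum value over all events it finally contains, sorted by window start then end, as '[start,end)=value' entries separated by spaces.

i=0 t=2 v=9: → [0,6); WM=0
i=1 t=5 v=1: → [5,11),[0,6); WM=3
i=2 t=6 v=3: → [5,11); WM=4
i=3 t=9 v=8: → [5,11); WM=7; [0,6) fires=9
i=4 t=0 v=8: DROP (t<7-3); WM=7
i=5 t=10 v=4: → [10,16),[5,11); WM=8
i=6 t=11 v=1: → [10,16); WM=9
i=7 t=12 v=8: → [10,16); WM=10
i=8 t=14 v=4: → [10,16); WM=12; [5,11) fires=8
i=9 t=10 v=7: → [10,16),[5,11); WM=12
i=10 t=16 v=2: → [15,21); WM=14
i=11 t=18 v=1: → [15,21); WM=16; [10,16) fires=8
i=12 t=18 v=6: → [15,21); WM=16
i=13 t=24 v=9: → [20,26); WM=22; [15,21) fires=6
i=14 t=25 v=7: → [25,31),[20,26); WM=23
i=15 t=26 v=2: → [25,31); WM=24
i=16 t=30 v=2: → [30,36),[25,31); WM=28; [20,26) fires=9
i=17 t=34 v=7: → [30,36); WM=32; [25,31) fires=7
i=18 t=35 v=4: → [35,41),[30,36); WM=33

[0,6)=9 [5,11)=8 [10,16)=8 [15,21)=6 [20,26)=9 [25,31)=7 [30,36)=7 [35,41)=4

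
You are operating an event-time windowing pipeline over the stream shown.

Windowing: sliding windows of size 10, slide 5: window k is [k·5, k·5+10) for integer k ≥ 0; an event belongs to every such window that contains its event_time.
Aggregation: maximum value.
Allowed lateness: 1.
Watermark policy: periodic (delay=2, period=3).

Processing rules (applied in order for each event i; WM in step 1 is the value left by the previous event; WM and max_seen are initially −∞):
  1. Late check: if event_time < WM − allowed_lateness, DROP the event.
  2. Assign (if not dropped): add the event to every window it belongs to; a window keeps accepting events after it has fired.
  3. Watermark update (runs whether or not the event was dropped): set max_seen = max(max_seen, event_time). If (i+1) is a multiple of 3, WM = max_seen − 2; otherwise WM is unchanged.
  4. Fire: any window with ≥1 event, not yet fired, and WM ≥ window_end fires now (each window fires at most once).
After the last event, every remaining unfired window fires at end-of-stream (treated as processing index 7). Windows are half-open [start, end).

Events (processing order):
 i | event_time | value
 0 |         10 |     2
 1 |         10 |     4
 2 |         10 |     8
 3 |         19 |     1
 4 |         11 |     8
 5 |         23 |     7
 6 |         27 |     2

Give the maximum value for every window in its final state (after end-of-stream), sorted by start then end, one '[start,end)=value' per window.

i=0 t=10 v=2: → [10,20),[5,15); WM=−∞
i=1 t=10 v=4: → [10,20),[5,15); WM=−∞
i=2 t=10 v=8: → [10,20),[5,15); WM=8
i=3 t=19 v=1: → [15,25),[10,20); WM=8
i=4 t=11 v=8: → [10,20),[5,15); WM=8
i=5 t=23 v=7: → [20,30),[15,25); WM=21; [5,15) fires=8 [10,20) fires=8
i=6 t=27 v=2: → [25,35),[20,30); WM=21

[5,15)=8 [10,20)=8 [15,25)=7 [20,30)=7 [25,35)=2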